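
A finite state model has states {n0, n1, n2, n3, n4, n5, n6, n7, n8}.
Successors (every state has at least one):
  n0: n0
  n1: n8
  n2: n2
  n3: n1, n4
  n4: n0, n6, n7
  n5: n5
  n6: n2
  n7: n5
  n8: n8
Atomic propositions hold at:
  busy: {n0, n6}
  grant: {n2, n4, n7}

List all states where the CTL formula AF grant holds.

{n2, n4, n6, n7}

AF grant: least fixpoint, start Z0 = {n2, n4, n7}, add states with every successor in Z. Z1 = {n2, n4, n6, n7}; fixed.
Sat(AF grant) = {n2, n4, n6, n7}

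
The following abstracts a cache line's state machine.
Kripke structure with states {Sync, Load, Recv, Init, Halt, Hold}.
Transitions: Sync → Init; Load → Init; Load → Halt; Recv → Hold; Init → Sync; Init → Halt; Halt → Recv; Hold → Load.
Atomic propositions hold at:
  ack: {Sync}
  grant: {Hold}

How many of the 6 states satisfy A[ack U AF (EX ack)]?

Sat(EX ack) = {s : some successor in {Sync}} = {Init}
AF (EX ack): least fixpoint, start Z0 = {Init}, add states with every successor in Z. Z1 = {Sync, Init}; fixed.
Sat(AF (EX ack)) = {Sync, Init}
A[ack U AF (EX ack)]: least fixpoint, start Z0 = Sat(AF (EX ack)) = {Sync, Init}, add states in Sat(ack) with every successor in Z. Already a fixed point.
Sat(A[ack U AF (EX ack)]) = {Sync, Init}
|Sat(A[ack U AF (EX ack)])| = |{Sync, Init}| = 2.

2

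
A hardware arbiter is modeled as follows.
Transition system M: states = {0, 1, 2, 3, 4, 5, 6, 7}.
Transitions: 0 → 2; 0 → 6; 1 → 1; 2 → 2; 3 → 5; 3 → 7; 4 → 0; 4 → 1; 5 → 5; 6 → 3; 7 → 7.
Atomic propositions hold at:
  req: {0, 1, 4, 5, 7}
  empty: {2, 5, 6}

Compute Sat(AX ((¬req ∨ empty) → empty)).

Sat(¬req) = {2, 3, 6}
Sat(¬req ∨ empty) = {2, 3, 5, 6}
Sat((¬req ∨ empty) → empty) = {0, 1, 2, 4, 5, 6, 7}
Sat(AX ((¬req ∨ empty) → empty)) = {s : every successor in {0, 1, 2, 4, 5, 6, 7}} = {0, 1, 2, 3, 4, 5, 7}

{0, 1, 2, 3, 4, 5, 7}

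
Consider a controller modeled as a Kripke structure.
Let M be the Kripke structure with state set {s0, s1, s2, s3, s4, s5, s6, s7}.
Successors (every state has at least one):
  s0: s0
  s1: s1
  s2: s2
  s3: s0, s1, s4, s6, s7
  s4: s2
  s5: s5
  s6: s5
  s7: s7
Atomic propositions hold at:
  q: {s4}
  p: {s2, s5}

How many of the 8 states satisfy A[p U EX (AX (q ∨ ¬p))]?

4

Sat(¬p) = {s0, s1, s3, s4, s6, s7}
Sat(q ∨ ¬p) = {s0, s1, s3, s4, s6, s7}
Sat(AX (q ∨ ¬p)) = {s : every successor in {s0, s1, s3, s4, s6, s7}} = {s0, s1, s3, s7}
Sat(EX (AX (q ∨ ¬p))) = {s : some successor in {s0, s1, s3, s7}} = {s0, s1, s3, s7}
A[p U EX (AX (q ∨ ¬p))]: least fixpoint, start Z0 = Sat(EX (AX (q ∨ ¬p))) = {s0, s1, s3, s7}, add states in Sat(p) with every successor in Z. Already a fixed point.
Sat(A[p U EX (AX (q ∨ ¬p))]) = {s0, s1, s3, s7}
|Sat(A[p U EX (AX (q ∨ ¬p))])| = |{s0, s1, s3, s7}| = 4.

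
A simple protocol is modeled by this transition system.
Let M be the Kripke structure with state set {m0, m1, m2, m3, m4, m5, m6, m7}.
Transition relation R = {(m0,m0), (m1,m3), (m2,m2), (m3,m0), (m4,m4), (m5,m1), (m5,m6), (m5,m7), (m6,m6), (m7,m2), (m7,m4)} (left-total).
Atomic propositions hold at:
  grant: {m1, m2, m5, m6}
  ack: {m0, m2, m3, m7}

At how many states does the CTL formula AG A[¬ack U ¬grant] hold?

4

Sat(¬ack) = {m1, m4, m5, m6}
Sat(¬grant) = {m0, m3, m4, m7}
A[¬ack U ¬grant]: least fixpoint, start Z0 = Sat(¬grant) = {m0, m3, m4, m7}, add states in Sat(¬ack) with every successor in Z. Z1 = {m0, m1, m3, m4, m7}; fixed.
Sat(A[¬ack U ¬grant]) = {m0, m1, m3, m4, m7}
AG A[¬ack U ¬grant]: greatest fixpoint, start Z0 = {m0, m1, m3, m4, m7}, keep only states in Sat with every successor in Z. Z1 = {m0, m1, m3, m4}; fixed.
Sat(AG A[¬ack U ¬grant]) = {m0, m1, m3, m4}
|Sat(AG A[¬ack U ¬grant])| = |{m0, m1, m3, m4}| = 4.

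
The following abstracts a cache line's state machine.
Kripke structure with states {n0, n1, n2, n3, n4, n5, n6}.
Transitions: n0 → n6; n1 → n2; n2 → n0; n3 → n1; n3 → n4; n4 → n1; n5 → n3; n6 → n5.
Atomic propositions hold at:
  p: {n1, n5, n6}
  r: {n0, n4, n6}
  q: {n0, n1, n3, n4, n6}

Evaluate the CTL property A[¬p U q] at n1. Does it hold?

Yes

Sat(¬p) = {n0, n2, n3, n4}
A[¬p U q]: least fixpoint, start Z0 = Sat(q) = {n0, n1, n3, n4, n6}, add states in Sat(¬p) with every successor in Z. Z1 = {n0, n1, n2, n3, n4, n6}; fixed.
Sat(A[¬p U q]) = {n0, n1, n2, n3, n4, n6}
n1 ∈ Sat(A[¬p U q]) = {n0, n1, n2, n3, n4, n6}, so the formula holds at n1.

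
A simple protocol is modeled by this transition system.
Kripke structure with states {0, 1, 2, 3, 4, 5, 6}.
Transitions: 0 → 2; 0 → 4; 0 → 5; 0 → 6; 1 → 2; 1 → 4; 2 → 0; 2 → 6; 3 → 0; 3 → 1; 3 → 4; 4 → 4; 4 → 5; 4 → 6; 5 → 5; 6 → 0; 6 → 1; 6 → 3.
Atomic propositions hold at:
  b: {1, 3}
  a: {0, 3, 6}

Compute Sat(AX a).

Sat(AX a) = {s : every successor in {0, 3, 6}} = {2}

{2}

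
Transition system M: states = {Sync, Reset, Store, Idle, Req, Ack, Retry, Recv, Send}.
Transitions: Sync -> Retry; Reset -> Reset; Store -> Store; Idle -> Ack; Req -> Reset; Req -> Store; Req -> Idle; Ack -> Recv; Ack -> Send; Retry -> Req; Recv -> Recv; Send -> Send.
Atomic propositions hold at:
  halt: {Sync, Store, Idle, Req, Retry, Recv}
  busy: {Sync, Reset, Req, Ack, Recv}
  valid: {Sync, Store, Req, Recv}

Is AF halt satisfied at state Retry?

AF halt: least fixpoint, start Z0 = {Sync, Store, Idle, Req, Retry, Recv}, add states with every successor in Z. Already a fixed point.
Sat(AF halt) = {Sync, Store, Idle, Req, Retry, Recv}
Retry ∈ Sat(AF halt) = {Sync, Store, Idle, Req, Retry, Recv}, so the formula holds at Retry.

Yes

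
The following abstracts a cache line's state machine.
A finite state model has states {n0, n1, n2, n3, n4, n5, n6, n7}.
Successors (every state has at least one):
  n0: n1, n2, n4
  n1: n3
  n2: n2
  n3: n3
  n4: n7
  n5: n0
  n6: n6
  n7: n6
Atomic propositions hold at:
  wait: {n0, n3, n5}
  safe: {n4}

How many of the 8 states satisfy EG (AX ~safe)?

6

Sat(~safe) = {n0, n1, n2, n3, n5, n6, n7}
Sat(AX ~safe) = {s : every successor in {n0, n1, n2, n3, n5, n6, n7}} = {n1, n2, n3, n4, n5, n6, n7}
EG (AX ~safe): greatest fixpoint, start Z0 = {n1, n2, n3, n4, n5, n6, n7}, keep only states in Sat with some successor in Z. Z1 = {n1, n2, n3, n4, n6, n7}; fixed.
Sat(EG (AX ~safe)) = {n1, n2, n3, n4, n6, n7}
|Sat(EG (AX ~safe))| = |{n1, n2, n3, n4, n6, n7}| = 6.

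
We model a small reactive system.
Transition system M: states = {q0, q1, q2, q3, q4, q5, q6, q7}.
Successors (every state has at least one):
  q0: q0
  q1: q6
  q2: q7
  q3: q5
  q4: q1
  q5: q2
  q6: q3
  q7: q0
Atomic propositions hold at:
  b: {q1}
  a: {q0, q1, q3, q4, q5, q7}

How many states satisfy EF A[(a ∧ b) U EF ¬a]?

Sat(a ∧ b) = {q1}
Sat(¬a) = {q2, q6}
EF ¬a: least fixpoint, start Z0 = {q2, q6}, add states with some successor in Z. Z1 = {q1, q2, q5, q6}; Z2 = {q1, q2, q3, q4, q5, q6}; fixed.
Sat(EF ¬a) = {q1, q2, q3, q4, q5, q6}
A[(a ∧ b) U EF ¬a]: least fixpoint, start Z0 = Sat(EF ¬a) = {q1, q2, q3, q4, q5, q6}, add states in Sat(a ∧ b) with every successor in Z. Already a fixed point.
Sat(A[(a ∧ b) U EF ¬a]) = {q1, q2, q3, q4, q5, q6}
EF A[(a ∧ b) U EF ¬a]: least fixpoint, start Z0 = {q1, q2, q3, q4, q5, q6}, add states with some successor in Z. Already a fixed point.
Sat(EF A[(a ∧ b) U EF ¬a]) = {q1, q2, q3, q4, q5, q6}
|Sat(EF A[(a ∧ b) U EF ¬a])| = |{q1, q2, q3, q4, q5, q6}| = 6.

6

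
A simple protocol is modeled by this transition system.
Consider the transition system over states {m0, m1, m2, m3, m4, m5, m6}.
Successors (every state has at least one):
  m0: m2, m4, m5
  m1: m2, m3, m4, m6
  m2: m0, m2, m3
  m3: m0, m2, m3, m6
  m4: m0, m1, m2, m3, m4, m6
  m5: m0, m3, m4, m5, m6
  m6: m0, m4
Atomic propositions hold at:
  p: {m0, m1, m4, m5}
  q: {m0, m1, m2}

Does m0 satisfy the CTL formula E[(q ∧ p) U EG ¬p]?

Yes

Sat(q ∧ p) = {m0, m1}
Sat(¬p) = {m2, m3, m6}
EG ¬p: greatest fixpoint, start Z0 = {m2, m3, m6}, keep only states in Sat with some successor in Z. Z1 = {m2, m3}; fixed.
Sat(EG ¬p) = {m2, m3}
E[(q ∧ p) U EG ¬p]: least fixpoint, start Z0 = Sat(EG ¬p) = {m2, m3}, add states in Sat(q ∧ p) with some successor in Z. Z1 = {m0, m1, m2, m3}; fixed.
Sat(E[(q ∧ p) U EG ¬p]) = {m0, m1, m2, m3}
m0 ∈ Sat(E[(q ∧ p) U EG ¬p]) = {m0, m1, m2, m3}, so the formula holds at m0.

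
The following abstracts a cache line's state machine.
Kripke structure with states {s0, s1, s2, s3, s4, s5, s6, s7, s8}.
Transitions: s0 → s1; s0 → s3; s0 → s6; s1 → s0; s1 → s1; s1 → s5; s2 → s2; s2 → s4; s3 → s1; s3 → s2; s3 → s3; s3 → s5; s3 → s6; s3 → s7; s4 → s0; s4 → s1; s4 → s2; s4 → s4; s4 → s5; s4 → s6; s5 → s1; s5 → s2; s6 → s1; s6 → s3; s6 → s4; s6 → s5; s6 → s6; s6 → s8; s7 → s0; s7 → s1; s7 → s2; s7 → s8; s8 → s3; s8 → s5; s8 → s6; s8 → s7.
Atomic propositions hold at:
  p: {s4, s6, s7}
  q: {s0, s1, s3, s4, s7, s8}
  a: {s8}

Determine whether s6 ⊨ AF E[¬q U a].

Sat(¬q) = {s2, s5, s6}
E[¬q U a]: least fixpoint, start Z0 = Sat(a) = {s8}, add states in Sat(¬q) with some successor in Z. Z1 = {s6, s8}; fixed.
Sat(E[¬q U a]) = {s6, s8}
AF E[¬q U a]: least fixpoint, start Z0 = {s6, s8}, add states with every successor in Z. Already a fixed point.
Sat(AF E[¬q U a]) = {s6, s8}
s6 ∈ Sat(AF E[¬q U a]) = {s6, s8}, so the formula holds at s6.

Yes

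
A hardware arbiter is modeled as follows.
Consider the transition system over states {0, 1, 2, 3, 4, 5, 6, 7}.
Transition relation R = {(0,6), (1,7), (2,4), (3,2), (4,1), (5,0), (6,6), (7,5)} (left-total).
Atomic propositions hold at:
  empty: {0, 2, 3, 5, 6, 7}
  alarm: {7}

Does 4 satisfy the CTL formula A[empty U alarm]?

A[empty U alarm]: least fixpoint, start Z0 = Sat(alarm) = {7}, add states in Sat(empty) with every successor in Z. Already a fixed point.
Sat(A[empty U alarm]) = {7}
4 ∉ Sat(A[empty U alarm]) = {7}, so the formula does not hold at 4.

No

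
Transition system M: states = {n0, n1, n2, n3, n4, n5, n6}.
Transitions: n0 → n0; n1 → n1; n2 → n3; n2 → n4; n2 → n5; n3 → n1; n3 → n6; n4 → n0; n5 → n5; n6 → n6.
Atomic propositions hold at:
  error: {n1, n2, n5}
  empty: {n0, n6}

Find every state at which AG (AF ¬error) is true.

Sat(¬error) = {n0, n3, n4, n6}
AF ¬error: least fixpoint, start Z0 = {n0, n3, n4, n6}, add states with every successor in Z. Already a fixed point.
Sat(AF ¬error) = {n0, n3, n4, n6}
AG (AF ¬error): greatest fixpoint, start Z0 = {n0, n3, n4, n6}, keep only states in Sat with every successor in Z. Z1 = {n0, n4, n6}; fixed.
Sat(AG (AF ¬error)) = {n0, n4, n6}

{n0, n4, n6}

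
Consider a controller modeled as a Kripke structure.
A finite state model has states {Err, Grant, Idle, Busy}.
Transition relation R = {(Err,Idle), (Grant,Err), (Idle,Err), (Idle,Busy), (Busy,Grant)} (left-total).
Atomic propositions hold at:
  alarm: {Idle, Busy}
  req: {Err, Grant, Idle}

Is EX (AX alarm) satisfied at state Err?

No

Sat(AX alarm) = {s : every successor in {Idle, Busy}} = {Err}
Sat(EX (AX alarm)) = {s : some successor in {Err}} = {Grant, Idle}
Err ∉ Sat(EX (AX alarm)) = {Grant, Idle}, so the formula does not hold at Err.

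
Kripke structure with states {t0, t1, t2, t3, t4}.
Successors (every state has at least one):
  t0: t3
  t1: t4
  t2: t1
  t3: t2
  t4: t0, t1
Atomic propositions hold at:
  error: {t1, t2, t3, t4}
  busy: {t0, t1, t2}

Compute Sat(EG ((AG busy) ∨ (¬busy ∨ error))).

{t1, t2, t3, t4}

AG busy: greatest fixpoint, start Z0 = {t0, t1, t2}, keep only states in Sat with every successor in Z. Z1 = {t2}; Z2 = ∅; fixed.
Sat(AG busy) = ∅
Sat(¬busy) = {t3, t4}
Sat(¬busy ∨ error) = {t1, t2, t3, t4}
Sat((AG busy) ∨ (¬busy ∨ error)) = {t1, t2, t3, t4}
EG ((AG busy) ∨ (¬busy ∨ error)): greatest fixpoint, start Z0 = {t1, t2, t3, t4}, keep only states in Sat with some successor in Z. Already a fixed point.
Sat(EG ((AG busy) ∨ (¬busy ∨ error))) = {t1, t2, t3, t4}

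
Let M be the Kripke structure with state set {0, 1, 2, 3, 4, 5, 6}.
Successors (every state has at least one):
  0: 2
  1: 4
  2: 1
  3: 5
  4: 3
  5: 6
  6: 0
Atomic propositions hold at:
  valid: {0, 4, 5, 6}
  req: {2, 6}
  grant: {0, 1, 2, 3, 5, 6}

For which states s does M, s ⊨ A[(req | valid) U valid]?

Sat(req | valid) = {0, 2, 4, 5, 6}
A[(req | valid) U valid]: least fixpoint, start Z0 = Sat(valid) = {0, 4, 5, 6}, add states in Sat(req | valid) with every successor in Z. Already a fixed point.
Sat(A[(req | valid) U valid]) = {0, 4, 5, 6}

{0, 4, 5, 6}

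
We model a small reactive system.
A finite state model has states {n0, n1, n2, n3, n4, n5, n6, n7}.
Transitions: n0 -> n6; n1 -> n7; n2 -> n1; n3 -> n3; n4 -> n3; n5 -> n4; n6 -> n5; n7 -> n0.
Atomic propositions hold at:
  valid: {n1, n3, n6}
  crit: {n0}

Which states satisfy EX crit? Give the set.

{n7}

Sat(EX crit) = {s : some successor in {n0}} = {n7}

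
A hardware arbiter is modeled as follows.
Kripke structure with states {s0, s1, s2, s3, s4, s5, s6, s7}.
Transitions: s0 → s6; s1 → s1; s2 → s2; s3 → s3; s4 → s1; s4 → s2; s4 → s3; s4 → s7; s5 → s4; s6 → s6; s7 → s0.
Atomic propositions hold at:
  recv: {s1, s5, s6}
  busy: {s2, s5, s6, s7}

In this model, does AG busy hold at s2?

AG busy: greatest fixpoint, start Z0 = {s2, s5, s6, s7}, keep only states in Sat with every successor in Z. Z1 = {s2, s6}; fixed.
Sat(AG busy) = {s2, s6}
s2 ∈ Sat(AG busy) = {s2, s6}, so the formula holds at s2.

Yes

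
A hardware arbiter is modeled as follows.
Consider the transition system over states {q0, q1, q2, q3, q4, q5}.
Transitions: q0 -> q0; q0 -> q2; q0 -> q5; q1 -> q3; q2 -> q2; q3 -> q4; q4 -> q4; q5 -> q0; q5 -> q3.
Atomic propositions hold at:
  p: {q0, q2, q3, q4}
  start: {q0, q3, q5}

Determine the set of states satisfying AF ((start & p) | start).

Sat(start & p) = {q0, q3}
Sat((start & p) | start) = {q0, q3, q5}
AF ((start & p) | start): least fixpoint, start Z0 = {q0, q3, q5}, add states with every successor in Z. Z1 = {q0, q1, q3, q5}; fixed.
Sat(AF ((start & p) | start)) = {q0, q1, q3, q5}

{q0, q1, q3, q5}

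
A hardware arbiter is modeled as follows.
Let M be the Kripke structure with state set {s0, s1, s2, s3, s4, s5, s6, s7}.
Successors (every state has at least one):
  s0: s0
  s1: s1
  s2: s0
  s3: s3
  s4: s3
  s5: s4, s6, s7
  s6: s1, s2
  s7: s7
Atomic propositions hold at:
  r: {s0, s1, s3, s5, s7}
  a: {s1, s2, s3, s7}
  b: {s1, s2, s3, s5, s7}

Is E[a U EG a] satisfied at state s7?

EG a: greatest fixpoint, start Z0 = {s1, s2, s3, s7}, keep only states in Sat with some successor in Z. Z1 = {s1, s3, s7}; fixed.
Sat(EG a) = {s1, s3, s7}
E[a U EG a]: least fixpoint, start Z0 = Sat(EG a) = {s1, s3, s7}, add states in Sat(a) with some successor in Z. Already a fixed point.
Sat(E[a U EG a]) = {s1, s3, s7}
s7 ∈ Sat(E[a U EG a]) = {s1, s3, s7}, so the formula holds at s7.

Yes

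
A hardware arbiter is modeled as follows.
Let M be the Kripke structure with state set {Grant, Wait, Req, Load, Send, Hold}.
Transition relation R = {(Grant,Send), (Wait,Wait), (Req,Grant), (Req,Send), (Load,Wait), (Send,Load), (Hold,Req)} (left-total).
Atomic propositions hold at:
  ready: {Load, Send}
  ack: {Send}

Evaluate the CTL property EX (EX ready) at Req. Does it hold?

Yes

Sat(EX ready) = {s : some successor in {Load, Send}} = {Grant, Req, Send}
Sat(EX (EX ready)) = {s : some successor in {Grant, Req, Send}} = {Grant, Req, Hold}
Req ∈ Sat(EX (EX ready)) = {Grant, Req, Hold}, so the formula holds at Req.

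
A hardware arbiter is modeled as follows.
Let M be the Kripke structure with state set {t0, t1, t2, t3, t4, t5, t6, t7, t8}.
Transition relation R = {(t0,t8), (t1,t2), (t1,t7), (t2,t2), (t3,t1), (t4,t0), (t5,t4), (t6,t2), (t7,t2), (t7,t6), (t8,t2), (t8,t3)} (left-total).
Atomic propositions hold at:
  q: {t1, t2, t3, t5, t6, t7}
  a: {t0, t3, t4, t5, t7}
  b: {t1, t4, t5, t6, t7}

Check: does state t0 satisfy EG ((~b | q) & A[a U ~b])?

Sat(~b) = {t0, t2, t3, t8}
Sat(~b | q) = {t0, t1, t2, t3, t5, t6, t7, t8}
A[a U ~b]: least fixpoint, start Z0 = Sat(~b) = {t0, t2, t3, t8}, add states in Sat(a) with every successor in Z. Z1 = {t0, t2, t3, t4, t8}; Z2 = {t0, t2, t3, t4, t5, t8}; fixed.
Sat(A[a U ~b]) = {t0, t2, t3, t4, t5, t8}
Sat((~b | q) & A[a U ~b]) = {t0, t2, t3, t5, t8}
EG ((~b | q) & A[a U ~b]): greatest fixpoint, start Z0 = {t0, t2, t3, t5, t8}, keep only states in Sat with some successor in Z. Z1 = {t0, t2, t8}; fixed.
Sat(EG ((~b | q) & A[a U ~b])) = {t0, t2, t8}
t0 ∈ Sat(EG ((~b | q) & A[a U ~b])) = {t0, t2, t8}, so the formula holds at t0.

Yes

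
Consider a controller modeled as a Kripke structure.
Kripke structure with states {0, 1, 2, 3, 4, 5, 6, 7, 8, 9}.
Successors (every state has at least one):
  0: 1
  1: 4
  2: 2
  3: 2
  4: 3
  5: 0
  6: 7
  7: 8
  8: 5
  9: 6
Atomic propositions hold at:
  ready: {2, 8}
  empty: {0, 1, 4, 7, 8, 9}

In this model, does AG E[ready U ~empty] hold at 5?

No

Sat(~empty) = {2, 3, 5, 6}
E[ready U ~empty]: least fixpoint, start Z0 = Sat(~empty) = {2, 3, 5, 6}, add states in Sat(ready) with some successor in Z. Z1 = {2, 3, 5, 6, 8}; fixed.
Sat(E[ready U ~empty]) = {2, 3, 5, 6, 8}
AG E[ready U ~empty]: greatest fixpoint, start Z0 = {2, 3, 5, 6, 8}, keep only states in Sat with every successor in Z. Z1 = {2, 3, 8}; Z2 = {2, 3}; fixed.
Sat(AG E[ready U ~empty]) = {2, 3}
5 ∉ Sat(AG E[ready U ~empty]) = {2, 3}, so the formula does not hold at 5.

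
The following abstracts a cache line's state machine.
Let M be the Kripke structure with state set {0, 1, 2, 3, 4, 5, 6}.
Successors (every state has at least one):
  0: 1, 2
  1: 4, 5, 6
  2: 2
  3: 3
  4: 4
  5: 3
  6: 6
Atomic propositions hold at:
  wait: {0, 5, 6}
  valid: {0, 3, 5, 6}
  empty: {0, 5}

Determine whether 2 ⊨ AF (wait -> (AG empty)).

Yes

AG empty: greatest fixpoint, start Z0 = {0, 5}, keep only states in Sat with every successor in Z. Z1 = ∅; fixed.
Sat(AG empty) = ∅
Sat(wait -> (AG empty)) = {1, 2, 3, 4}
AF (wait -> (AG empty)): least fixpoint, start Z0 = {1, 2, 3, 4}, add states with every successor in Z. Z1 = {0, 1, 2, 3, 4, 5}; fixed.
Sat(AF (wait -> (AG empty))) = {0, 1, 2, 3, 4, 5}
2 ∈ Sat(AF (wait -> (AG empty))) = {0, 1, 2, 3, 4, 5}, so the formula holds at 2.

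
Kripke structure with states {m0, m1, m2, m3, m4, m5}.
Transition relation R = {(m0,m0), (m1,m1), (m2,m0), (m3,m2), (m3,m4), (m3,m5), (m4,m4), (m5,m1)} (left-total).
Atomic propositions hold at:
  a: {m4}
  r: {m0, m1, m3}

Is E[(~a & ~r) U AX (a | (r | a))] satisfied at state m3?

No

Sat(~a) = {m0, m1, m2, m3, m5}
Sat(~r) = {m2, m4, m5}
Sat(~a & ~r) = {m2, m5}
Sat(r | a) = {m0, m1, m3, m4}
Sat(a | (r | a)) = {m0, m1, m3, m4}
Sat(AX (a | (r | a))) = {s : every successor in {m0, m1, m3, m4}} = {m0, m1, m2, m4, m5}
E[(~a & ~r) U AX (a | (r | a))]: least fixpoint, start Z0 = Sat(AX (a | (r | a))) = {m0, m1, m2, m4, m5}, add states in Sat(~a & ~r) with some successor in Z. Already a fixed point.
Sat(E[(~a & ~r) U AX (a | (r | a))]) = {m0, m1, m2, m4, m5}
m3 ∉ Sat(E[(~a & ~r) U AX (a | (r | a))]) = {m0, m1, m2, m4, m5}, so the formula does not hold at m3.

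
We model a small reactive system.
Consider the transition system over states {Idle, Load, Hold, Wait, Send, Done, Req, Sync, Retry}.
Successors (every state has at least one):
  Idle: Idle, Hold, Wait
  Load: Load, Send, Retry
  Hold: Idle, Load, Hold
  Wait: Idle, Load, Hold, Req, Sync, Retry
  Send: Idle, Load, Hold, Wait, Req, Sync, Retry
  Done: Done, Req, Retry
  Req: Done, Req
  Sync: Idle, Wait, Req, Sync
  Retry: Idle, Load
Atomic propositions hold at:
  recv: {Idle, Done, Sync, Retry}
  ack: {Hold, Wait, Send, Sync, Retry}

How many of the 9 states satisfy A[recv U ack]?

5

A[recv U ack]: least fixpoint, start Z0 = Sat(ack) = {Hold, Wait, Send, Sync, Retry}, add states in Sat(recv) with every successor in Z. Already a fixed point.
Sat(A[recv U ack]) = {Hold, Wait, Send, Sync, Retry}
|Sat(A[recv U ack])| = |{Hold, Wait, Send, Sync, Retry}| = 5.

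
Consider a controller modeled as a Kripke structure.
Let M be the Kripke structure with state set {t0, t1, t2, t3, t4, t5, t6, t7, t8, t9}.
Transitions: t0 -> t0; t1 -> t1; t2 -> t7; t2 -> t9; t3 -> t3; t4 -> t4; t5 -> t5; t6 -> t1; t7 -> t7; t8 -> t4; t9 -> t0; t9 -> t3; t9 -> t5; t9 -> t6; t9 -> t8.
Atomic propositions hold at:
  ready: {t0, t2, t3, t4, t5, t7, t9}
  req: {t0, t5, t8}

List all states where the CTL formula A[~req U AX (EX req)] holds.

Sat(~req) = {t1, t2, t3, t4, t6, t7, t9}
Sat(EX req) = {s : some successor in {t0, t5, t8}} = {t0, t5, t9}
Sat(AX (EX req)) = {s : every successor in {t0, t5, t9}} = {t0, t5}
A[~req U AX (EX req)]: least fixpoint, start Z0 = Sat(AX (EX req)) = {t0, t5}, add states in Sat(~req) with every successor in Z. Already a fixed point.
Sat(A[~req U AX (EX req)]) = {t0, t5}

{t0, t5}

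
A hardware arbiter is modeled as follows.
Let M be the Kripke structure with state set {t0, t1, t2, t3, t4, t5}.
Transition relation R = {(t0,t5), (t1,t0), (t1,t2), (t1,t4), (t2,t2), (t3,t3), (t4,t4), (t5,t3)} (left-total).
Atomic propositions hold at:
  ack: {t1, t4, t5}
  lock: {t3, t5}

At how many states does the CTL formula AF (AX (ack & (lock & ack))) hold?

Sat(lock & ack) = {t5}
Sat(ack & (lock & ack)) = {t5}
Sat(AX (ack & (lock & ack))) = {s : every successor in {t5}} = {t0}
AF (AX (ack & (lock & ack))): least fixpoint, start Z0 = {t0}, add states with every successor in Z. Already a fixed point.
Sat(AF (AX (ack & (lock & ack)))) = {t0}
|Sat(AF (AX (ack & (lock & ack))))| = |{t0}| = 1.

1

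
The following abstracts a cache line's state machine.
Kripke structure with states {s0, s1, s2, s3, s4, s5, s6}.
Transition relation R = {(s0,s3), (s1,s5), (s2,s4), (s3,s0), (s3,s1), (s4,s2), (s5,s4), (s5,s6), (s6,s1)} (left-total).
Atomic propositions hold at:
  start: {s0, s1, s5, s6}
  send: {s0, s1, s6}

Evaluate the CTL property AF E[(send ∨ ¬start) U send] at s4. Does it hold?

Sat(¬start) = {s2, s3, s4}
Sat(send ∨ ¬start) = {s0, s1, s2, s3, s4, s6}
E[(send ∨ ¬start) U send]: least fixpoint, start Z0 = Sat(send) = {s0, s1, s6}, add states in Sat(send ∨ ¬start) with some successor in Z. Z1 = {s0, s1, s3, s6}; fixed.
Sat(E[(send ∨ ¬start) U send]) = {s0, s1, s3, s6}
AF E[(send ∨ ¬start) U send]: least fixpoint, start Z0 = {s0, s1, s3, s6}, add states with every successor in Z. Already a fixed point.
Sat(AF E[(send ∨ ¬start) U send]) = {s0, s1, s3, s6}
s4 ∉ Sat(AF E[(send ∨ ¬start) U send]) = {s0, s1, s3, s6}, so the formula does not hold at s4.

No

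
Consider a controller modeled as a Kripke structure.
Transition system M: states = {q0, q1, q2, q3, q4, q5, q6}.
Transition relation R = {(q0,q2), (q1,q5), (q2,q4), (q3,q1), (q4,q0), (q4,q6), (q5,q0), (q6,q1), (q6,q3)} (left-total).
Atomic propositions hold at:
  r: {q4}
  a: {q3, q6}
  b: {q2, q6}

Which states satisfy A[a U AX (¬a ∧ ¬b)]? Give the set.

Sat(¬a) = {q0, q1, q2, q4, q5}
Sat(¬b) = {q0, q1, q3, q4, q5}
Sat(¬a ∧ ¬b) = {q0, q1, q4, q5}
Sat(AX (¬a ∧ ¬b)) = {s : every successor in {q0, q1, q4, q5}} = {q1, q2, q3, q5}
A[a U AX (¬a ∧ ¬b)]: least fixpoint, start Z0 = Sat(AX (¬a ∧ ¬b)) = {q1, q2, q3, q5}, add states in Sat(a) with every successor in Z. Z1 = {q1, q2, q3, q5, q6}; fixed.
Sat(A[a U AX (¬a ∧ ¬b)]) = {q1, q2, q3, q5, q6}

{q1, q2, q3, q5, q6}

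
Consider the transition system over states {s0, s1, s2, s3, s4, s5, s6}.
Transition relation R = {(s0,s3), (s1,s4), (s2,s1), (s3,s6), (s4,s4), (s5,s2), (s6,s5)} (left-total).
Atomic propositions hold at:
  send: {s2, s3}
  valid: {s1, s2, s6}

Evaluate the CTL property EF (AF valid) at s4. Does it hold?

AF valid: least fixpoint, start Z0 = {s1, s2, s6}, add states with every successor in Z. Z1 = {s1, s2, s3, s5, s6}; Z2 = {s0, s1, s2, s3, s5, s6}; fixed.
Sat(AF valid) = {s0, s1, s2, s3, s5, s6}
EF (AF valid): least fixpoint, start Z0 = {s0, s1, s2, s3, s5, s6}, add states with some successor in Z. Already a fixed point.
Sat(EF (AF valid)) = {s0, s1, s2, s3, s5, s6}
s4 ∉ Sat(EF (AF valid)) = {s0, s1, s2, s3, s5, s6}, so the formula does not hold at s4.

No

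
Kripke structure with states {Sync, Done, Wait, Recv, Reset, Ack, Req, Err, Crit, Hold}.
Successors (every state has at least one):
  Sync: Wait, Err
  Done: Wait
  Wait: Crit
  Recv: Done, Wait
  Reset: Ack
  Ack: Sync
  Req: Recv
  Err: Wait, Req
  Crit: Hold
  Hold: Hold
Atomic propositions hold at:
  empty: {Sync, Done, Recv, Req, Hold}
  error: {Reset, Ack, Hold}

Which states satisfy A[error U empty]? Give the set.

A[error U empty]: least fixpoint, start Z0 = Sat(empty) = {Sync, Done, Recv, Req, Hold}, add states in Sat(error) with every successor in Z. Z1 = {Sync, Done, Recv, Ack, Req, Hold}; Z2 = {Sync, Done, Recv, Reset, Ack, Req, Hold}; fixed.
Sat(A[error U empty]) = {Sync, Done, Recv, Reset, Ack, Req, Hold}

{Sync, Done, Recv, Reset, Ack, Req, Hold}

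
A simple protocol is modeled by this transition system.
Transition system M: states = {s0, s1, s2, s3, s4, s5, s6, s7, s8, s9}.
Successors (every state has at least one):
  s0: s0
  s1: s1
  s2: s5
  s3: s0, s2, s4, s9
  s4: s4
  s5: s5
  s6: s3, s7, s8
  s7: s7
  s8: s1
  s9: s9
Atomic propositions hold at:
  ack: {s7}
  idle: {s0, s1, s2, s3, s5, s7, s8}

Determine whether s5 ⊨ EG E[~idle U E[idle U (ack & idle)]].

No

Sat(~idle) = {s4, s6, s9}
Sat(ack & idle) = {s7}
E[idle U (ack & idle)]: least fixpoint, start Z0 = Sat((ack & idle)) = {s7}, add states in Sat(idle) with some successor in Z. Already a fixed point.
Sat(E[idle U (ack & idle)]) = {s7}
E[~idle U E[idle U (ack & idle)]]: least fixpoint, start Z0 = Sat(E[idle U (ack & idle)]) = {s7}, add states in Sat(~idle) with some successor in Z. Z1 = {s6, s7}; fixed.
Sat(E[~idle U E[idle U (ack & idle)]]) = {s6, s7}
EG E[~idle U E[idle U (ack & idle)]]: greatest fixpoint, start Z0 = {s6, s7}, keep only states in Sat with some successor in Z. Already a fixed point.
Sat(EG E[~idle U E[idle U (ack & idle)]]) = {s6, s7}
s5 ∉ Sat(EG E[~idle U E[idle U (ack & idle)]]) = {s6, s7}, so the formula does not hold at s5.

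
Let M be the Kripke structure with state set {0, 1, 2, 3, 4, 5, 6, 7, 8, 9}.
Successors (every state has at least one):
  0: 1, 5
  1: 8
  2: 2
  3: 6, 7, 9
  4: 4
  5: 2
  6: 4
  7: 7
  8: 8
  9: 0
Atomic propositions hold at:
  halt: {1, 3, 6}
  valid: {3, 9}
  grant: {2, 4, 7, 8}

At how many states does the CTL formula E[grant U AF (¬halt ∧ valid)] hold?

Sat(¬halt) = {0, 2, 4, 5, 7, 8, 9}
Sat(¬halt ∧ valid) = {9}
AF (¬halt ∧ valid): least fixpoint, start Z0 = {9}, add states with every successor in Z. Already a fixed point.
Sat(AF (¬halt ∧ valid)) = {9}
E[grant U AF (¬halt ∧ valid)]: least fixpoint, start Z0 = Sat(AF (¬halt ∧ valid)) = {9}, add states in Sat(grant) with some successor in Z. Already a fixed point.
Sat(E[grant U AF (¬halt ∧ valid)]) = {9}
|Sat(E[grant U AF (¬halt ∧ valid)])| = |{9}| = 1.

1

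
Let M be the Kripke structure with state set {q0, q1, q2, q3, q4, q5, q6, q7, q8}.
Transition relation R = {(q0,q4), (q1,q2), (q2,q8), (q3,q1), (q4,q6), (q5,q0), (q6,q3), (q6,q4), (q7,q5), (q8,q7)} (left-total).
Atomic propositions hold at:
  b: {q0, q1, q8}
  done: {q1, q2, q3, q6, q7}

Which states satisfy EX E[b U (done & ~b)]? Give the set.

{q1, q2, q3, q4, q6, q8}

Sat(~b) = {q2, q3, q4, q5, q6, q7}
Sat(done & ~b) = {q2, q3, q6, q7}
E[b U (done & ~b)]: least fixpoint, start Z0 = Sat((done & ~b)) = {q2, q3, q6, q7}, add states in Sat(b) with some successor in Z. Z1 = {q1, q2, q3, q6, q7, q8}; fixed.
Sat(E[b U (done & ~b)]) = {q1, q2, q3, q6, q7, q8}
Sat(EX E[b U (done & ~b)]) = {s : some successor in {q1, q2, q3, q6, q7, q8}} = {q1, q2, q3, q4, q6, q8}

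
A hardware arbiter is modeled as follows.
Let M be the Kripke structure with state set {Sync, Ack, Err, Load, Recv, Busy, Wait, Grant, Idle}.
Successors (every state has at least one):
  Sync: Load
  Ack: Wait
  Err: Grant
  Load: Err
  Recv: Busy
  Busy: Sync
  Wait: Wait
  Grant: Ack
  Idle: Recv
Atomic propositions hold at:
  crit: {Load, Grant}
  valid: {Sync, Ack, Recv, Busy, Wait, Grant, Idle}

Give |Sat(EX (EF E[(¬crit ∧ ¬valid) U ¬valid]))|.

5

Sat(¬crit) = {Sync, Ack, Err, Recv, Busy, Wait, Idle}
Sat(¬valid) = {Err, Load}
Sat(¬crit ∧ ¬valid) = {Err}
E[(¬crit ∧ ¬valid) U ¬valid]: least fixpoint, start Z0 = Sat(¬valid) = {Err, Load}, add states in Sat(¬crit ∧ ¬valid) with some successor in Z. Already a fixed point.
Sat(E[(¬crit ∧ ¬valid) U ¬valid]) = {Err, Load}
EF E[(¬crit ∧ ¬valid) U ¬valid]: least fixpoint, start Z0 = {Err, Load}, add states with some successor in Z. Z1 = {Sync, Err, Load}; Z2 = {Sync, Err, Load, Busy}; Z3 = {Sync, Err, Load, Recv, Busy}; Z4 = {Sync, Err, Load, Recv, Busy, Idle}; fixed.
Sat(EF E[(¬crit ∧ ¬valid) U ¬valid]) = {Sync, Err, Load, Recv, Busy, Idle}
Sat(EX (EF E[(¬crit ∧ ¬valid) U ¬valid])) = {s : some successor in {Sync, Err, Load, Recv, Busy, Idle}} = {Sync, Load, Recv, Busy, Idle}
|Sat(EX (EF E[(¬crit ∧ ¬valid) U ¬valid]))| = |{Sync, Load, Recv, Busy, Idle}| = 5.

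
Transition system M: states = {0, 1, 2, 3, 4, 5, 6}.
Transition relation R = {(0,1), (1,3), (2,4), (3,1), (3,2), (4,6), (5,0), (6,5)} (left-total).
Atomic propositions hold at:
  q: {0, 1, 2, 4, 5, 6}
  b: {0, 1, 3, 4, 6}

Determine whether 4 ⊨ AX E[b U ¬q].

No

Sat(¬q) = {3}
E[b U ¬q]: least fixpoint, start Z0 = Sat(¬q) = {3}, add states in Sat(b) with some successor in Z. Z1 = {1, 3}; Z2 = {0, 1, 3}; fixed.
Sat(E[b U ¬q]) = {0, 1, 3}
Sat(AX E[b U ¬q]) = {s : every successor in {0, 1, 3}} = {0, 1, 5}
4 ∉ Sat(AX E[b U ¬q]) = {0, 1, 5}, so the formula does not hold at 4.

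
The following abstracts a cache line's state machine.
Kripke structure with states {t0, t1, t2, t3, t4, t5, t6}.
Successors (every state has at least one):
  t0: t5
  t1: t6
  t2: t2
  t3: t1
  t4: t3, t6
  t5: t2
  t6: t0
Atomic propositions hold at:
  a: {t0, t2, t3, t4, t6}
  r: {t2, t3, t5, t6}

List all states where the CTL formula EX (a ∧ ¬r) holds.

Sat(¬r) = {t0, t1, t4}
Sat(a ∧ ¬r) = {t0, t4}
Sat(EX (a ∧ ¬r)) = {s : some successor in {t0, t4}} = {t6}

{t6}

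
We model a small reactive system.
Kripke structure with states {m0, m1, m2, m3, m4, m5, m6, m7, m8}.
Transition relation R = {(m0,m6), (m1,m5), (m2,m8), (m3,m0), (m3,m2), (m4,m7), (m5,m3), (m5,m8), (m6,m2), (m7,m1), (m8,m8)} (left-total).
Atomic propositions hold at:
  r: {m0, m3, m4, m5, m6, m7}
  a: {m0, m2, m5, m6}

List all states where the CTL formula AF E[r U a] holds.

{m0, m1, m2, m3, m4, m5, m6, m7}

E[r U a]: least fixpoint, start Z0 = Sat(a) = {m0, m2, m5, m6}, add states in Sat(r) with some successor in Z. Z1 = {m0, m2, m3, m5, m6}; fixed.
Sat(E[r U a]) = {m0, m2, m3, m5, m6}
AF E[r U a]: least fixpoint, start Z0 = {m0, m2, m3, m5, m6}, add states with every successor in Z. Z1 = {m0, m1, m2, m3, m5, m6}; Z2 = {m0, m1, m2, m3, m5, m6, m7}; Z3 = {m0, m1, m2, m3, m4, m5, m6, m7}; fixed.
Sat(AF E[r U a]) = {m0, m1, m2, m3, m4, m5, m6, m7}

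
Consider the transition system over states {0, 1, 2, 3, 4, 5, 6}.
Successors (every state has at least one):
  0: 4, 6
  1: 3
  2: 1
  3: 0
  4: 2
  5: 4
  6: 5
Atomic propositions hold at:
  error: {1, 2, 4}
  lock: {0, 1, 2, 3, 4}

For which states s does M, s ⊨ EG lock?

{0, 1, 2, 3, 4}

EG lock: greatest fixpoint, start Z0 = {0, 1, 2, 3, 4}, keep only states in Sat with some successor in Z. Already a fixed point.
Sat(EG lock) = {0, 1, 2, 3, 4}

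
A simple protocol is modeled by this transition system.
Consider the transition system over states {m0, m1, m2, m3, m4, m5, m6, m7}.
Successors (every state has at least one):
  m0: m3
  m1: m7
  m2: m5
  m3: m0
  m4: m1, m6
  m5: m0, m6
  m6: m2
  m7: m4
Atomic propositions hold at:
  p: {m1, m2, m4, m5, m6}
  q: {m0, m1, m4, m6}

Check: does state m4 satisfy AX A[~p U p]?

Sat(~p) = {m0, m3, m7}
A[~p U p]: least fixpoint, start Z0 = Sat(p) = {m1, m2, m4, m5, m6}, add states in Sat(~p) with every successor in Z. Z1 = {m1, m2, m4, m5, m6, m7}; fixed.
Sat(A[~p U p]) = {m1, m2, m4, m5, m6, m7}
Sat(AX A[~p U p]) = {s : every successor in {m1, m2, m4, m5, m6, m7}} = {m1, m2, m4, m6, m7}
m4 ∈ Sat(AX A[~p U p]) = {m1, m2, m4, m6, m7}, so the formula holds at m4.

Yes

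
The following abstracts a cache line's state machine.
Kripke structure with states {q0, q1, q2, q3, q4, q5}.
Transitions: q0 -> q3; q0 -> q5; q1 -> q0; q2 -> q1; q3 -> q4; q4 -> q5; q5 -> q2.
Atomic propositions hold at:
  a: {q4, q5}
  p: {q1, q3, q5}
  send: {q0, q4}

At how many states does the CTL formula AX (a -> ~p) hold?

4

Sat(~p) = {q0, q2, q4}
Sat(a -> ~p) = {q0, q1, q2, q3, q4}
Sat(AX (a -> ~p)) = {s : every successor in {q0, q1, q2, q3, q4}} = {q1, q2, q3, q5}
|Sat(AX (a -> ~p))| = |{q1, q2, q3, q5}| = 4.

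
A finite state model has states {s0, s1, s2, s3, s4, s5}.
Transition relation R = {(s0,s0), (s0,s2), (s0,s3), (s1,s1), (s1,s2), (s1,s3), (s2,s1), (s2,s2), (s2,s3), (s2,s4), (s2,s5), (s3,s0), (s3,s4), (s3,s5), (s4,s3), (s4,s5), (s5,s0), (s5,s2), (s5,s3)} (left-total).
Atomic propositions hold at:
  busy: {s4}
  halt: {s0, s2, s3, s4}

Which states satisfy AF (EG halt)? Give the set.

{s0, s2, s3, s4, s5}

EG halt: greatest fixpoint, start Z0 = {s0, s2, s3, s4}, keep only states in Sat with some successor in Z. Already a fixed point.
Sat(EG halt) = {s0, s2, s3, s4}
AF (EG halt): least fixpoint, start Z0 = {s0, s2, s3, s4}, add states with every successor in Z. Z1 = {s0, s2, s3, s4, s5}; fixed.
Sat(AF (EG halt)) = {s0, s2, s3, s4, s5}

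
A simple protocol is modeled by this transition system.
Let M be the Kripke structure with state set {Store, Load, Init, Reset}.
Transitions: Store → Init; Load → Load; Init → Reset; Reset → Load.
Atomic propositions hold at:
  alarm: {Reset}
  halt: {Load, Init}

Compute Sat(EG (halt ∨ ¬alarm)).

{Load}

Sat(¬alarm) = {Store, Load, Init}
Sat(halt ∨ ¬alarm) = {Store, Load, Init}
EG (halt ∨ ¬alarm): greatest fixpoint, start Z0 = {Store, Load, Init}, keep only states in Sat with some successor in Z. Z1 = {Store, Load}; Z2 = {Load}; fixed.
Sat(EG (halt ∨ ¬alarm)) = {Load}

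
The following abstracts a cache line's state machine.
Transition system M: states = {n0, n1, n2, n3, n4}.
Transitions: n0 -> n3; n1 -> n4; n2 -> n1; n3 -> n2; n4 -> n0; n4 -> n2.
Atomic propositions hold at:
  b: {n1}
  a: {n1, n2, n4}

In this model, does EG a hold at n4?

Yes

EG a: greatest fixpoint, start Z0 = {n1, n2, n4}, keep only states in Sat with some successor in Z. Already a fixed point.
Sat(EG a) = {n1, n2, n4}
n4 ∈ Sat(EG a) = {n1, n2, n4}, so the formula holds at n4.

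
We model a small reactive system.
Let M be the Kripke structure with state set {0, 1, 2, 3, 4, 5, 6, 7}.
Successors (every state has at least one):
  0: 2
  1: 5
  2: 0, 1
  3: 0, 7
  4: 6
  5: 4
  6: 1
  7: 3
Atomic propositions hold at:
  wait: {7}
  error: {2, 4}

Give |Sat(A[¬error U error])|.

6

Sat(¬error) = {0, 1, 3, 5, 6, 7}
A[¬error U error]: least fixpoint, start Z0 = Sat(error) = {2, 4}, add states in Sat(¬error) with every successor in Z. Z1 = {0, 2, 4, 5}; Z2 = {0, 1, 2, 4, 5}; Z3 = {0, 1, 2, 4, 5, 6}; fixed.
Sat(A[¬error U error]) = {0, 1, 2, 4, 5, 6}
|Sat(A[¬error U error])| = |{0, 1, 2, 4, 5, 6}| = 6.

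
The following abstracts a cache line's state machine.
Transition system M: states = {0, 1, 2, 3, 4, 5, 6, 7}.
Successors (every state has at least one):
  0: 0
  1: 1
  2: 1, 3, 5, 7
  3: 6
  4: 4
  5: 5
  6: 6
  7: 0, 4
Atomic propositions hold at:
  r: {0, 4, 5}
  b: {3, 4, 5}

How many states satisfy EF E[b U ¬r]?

Sat(¬r) = {1, 2, 3, 6, 7}
E[b U ¬r]: least fixpoint, start Z0 = Sat(¬r) = {1, 2, 3, 6, 7}, add states in Sat(b) with some successor in Z. Already a fixed point.
Sat(E[b U ¬r]) = {1, 2, 3, 6, 7}
EF E[b U ¬r]: least fixpoint, start Z0 = {1, 2, 3, 6, 7}, add states with some successor in Z. Already a fixed point.
Sat(EF E[b U ¬r]) = {1, 2, 3, 6, 7}
|Sat(EF E[b U ¬r])| = |{1, 2, 3, 6, 7}| = 5.

5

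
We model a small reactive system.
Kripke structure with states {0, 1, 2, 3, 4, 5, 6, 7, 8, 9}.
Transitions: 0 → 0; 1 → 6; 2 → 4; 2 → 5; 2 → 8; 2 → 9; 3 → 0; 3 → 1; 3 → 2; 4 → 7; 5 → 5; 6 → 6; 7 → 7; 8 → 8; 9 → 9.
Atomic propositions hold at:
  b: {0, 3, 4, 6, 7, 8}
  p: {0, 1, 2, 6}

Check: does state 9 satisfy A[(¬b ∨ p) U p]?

No

Sat(¬b) = {1, 2, 5, 9}
Sat(¬b ∨ p) = {0, 1, 2, 5, 6, 9}
A[(¬b ∨ p) U p]: least fixpoint, start Z0 = Sat(p) = {0, 1, 2, 6}, add states in Sat(¬b ∨ p) with every successor in Z. Already a fixed point.
Sat(A[(¬b ∨ p) U p]) = {0, 1, 2, 6}
9 ∉ Sat(A[(¬b ∨ p) U p]) = {0, 1, 2, 6}, so the formula does not hold at 9.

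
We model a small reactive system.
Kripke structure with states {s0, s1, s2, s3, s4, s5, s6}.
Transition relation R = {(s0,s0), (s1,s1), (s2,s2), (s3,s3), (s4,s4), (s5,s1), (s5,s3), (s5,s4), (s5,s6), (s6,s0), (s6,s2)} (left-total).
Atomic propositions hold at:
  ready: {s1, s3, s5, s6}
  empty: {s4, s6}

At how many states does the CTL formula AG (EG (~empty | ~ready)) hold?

5

Sat(~empty) = {s0, s1, s2, s3, s5}
Sat(~ready) = {s0, s2, s4}
Sat(~empty | ~ready) = {s0, s1, s2, s3, s4, s5}
EG (~empty | ~ready): greatest fixpoint, start Z0 = {s0, s1, s2, s3, s4, s5}, keep only states in Sat with some successor in Z. Already a fixed point.
Sat(EG (~empty | ~ready)) = {s0, s1, s2, s3, s4, s5}
AG (EG (~empty | ~ready)): greatest fixpoint, start Z0 = {s0, s1, s2, s3, s4, s5}, keep only states in Sat with every successor in Z. Z1 = {s0, s1, s2, s3, s4}; fixed.
Sat(AG (EG (~empty | ~ready))) = {s0, s1, s2, s3, s4}
|Sat(AG (EG (~empty | ~ready)))| = |{s0, s1, s2, s3, s4}| = 5.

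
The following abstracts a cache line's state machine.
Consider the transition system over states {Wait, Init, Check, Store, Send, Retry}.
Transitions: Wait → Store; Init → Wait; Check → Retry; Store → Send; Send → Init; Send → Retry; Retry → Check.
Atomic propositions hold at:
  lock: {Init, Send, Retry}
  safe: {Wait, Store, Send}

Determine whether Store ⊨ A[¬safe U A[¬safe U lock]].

Sat(¬safe) = {Init, Check, Retry}
A[¬safe U lock]: least fixpoint, start Z0 = Sat(lock) = {Init, Send, Retry}, add states in Sat(¬safe) with every successor in Z. Z1 = {Init, Check, Send, Retry}; fixed.
Sat(A[¬safe U lock]) = {Init, Check, Send, Retry}
A[¬safe U A[¬safe U lock]]: least fixpoint, start Z0 = Sat(A[¬safe U lock]) = {Init, Check, Send, Retry}, add states in Sat(¬safe) with every successor in Z. Already a fixed point.
Sat(A[¬safe U A[¬safe U lock]]) = {Init, Check, Send, Retry}
Store ∉ Sat(A[¬safe U A[¬safe U lock]]) = {Init, Check, Send, Retry}, so the formula does not hold at Store.

No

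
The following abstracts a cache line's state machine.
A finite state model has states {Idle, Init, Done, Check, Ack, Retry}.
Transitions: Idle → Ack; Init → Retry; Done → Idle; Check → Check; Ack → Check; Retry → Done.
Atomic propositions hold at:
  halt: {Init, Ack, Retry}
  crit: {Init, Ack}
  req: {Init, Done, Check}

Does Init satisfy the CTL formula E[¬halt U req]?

Yes

Sat(¬halt) = {Idle, Done, Check}
E[¬halt U req]: least fixpoint, start Z0 = Sat(req) = {Init, Done, Check}, add states in Sat(¬halt) with some successor in Z. Already a fixed point.
Sat(E[¬halt U req]) = {Init, Done, Check}
Init ∈ Sat(E[¬halt U req]) = {Init, Done, Check}, so the formula holds at Init.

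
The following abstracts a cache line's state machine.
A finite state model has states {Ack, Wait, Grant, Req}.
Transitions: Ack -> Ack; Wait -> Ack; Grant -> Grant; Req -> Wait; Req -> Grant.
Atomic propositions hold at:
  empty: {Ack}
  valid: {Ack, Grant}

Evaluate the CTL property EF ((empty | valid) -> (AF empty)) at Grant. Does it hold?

No

Sat(empty | valid) = {Ack, Grant}
AF empty: least fixpoint, start Z0 = {Ack}, add states with every successor in Z. Z1 = {Ack, Wait}; fixed.
Sat(AF empty) = {Ack, Wait}
Sat((empty | valid) -> (AF empty)) = {Ack, Wait, Req}
EF ((empty | valid) -> (AF empty)): least fixpoint, start Z0 = {Ack, Wait, Req}, add states with some successor in Z. Already a fixed point.
Sat(EF ((empty | valid) -> (AF empty))) = {Ack, Wait, Req}
Grant ∉ Sat(EF ((empty | valid) -> (AF empty))) = {Ack, Wait, Req}, so the formula does not hold at Grant.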